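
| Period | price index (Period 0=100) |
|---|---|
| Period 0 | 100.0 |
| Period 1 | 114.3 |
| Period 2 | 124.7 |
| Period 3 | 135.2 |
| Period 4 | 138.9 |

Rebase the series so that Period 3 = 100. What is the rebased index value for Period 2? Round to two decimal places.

Rebased(Period 2) = 124.7 / 135.2 × 100 = 92.2337

92.23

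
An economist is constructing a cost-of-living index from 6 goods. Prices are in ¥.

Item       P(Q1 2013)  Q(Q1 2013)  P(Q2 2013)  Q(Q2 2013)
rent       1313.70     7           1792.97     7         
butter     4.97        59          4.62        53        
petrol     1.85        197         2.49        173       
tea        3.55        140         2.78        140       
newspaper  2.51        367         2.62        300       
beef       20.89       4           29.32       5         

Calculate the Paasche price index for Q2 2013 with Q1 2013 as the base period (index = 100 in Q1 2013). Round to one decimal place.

130.7

Paasche price index uses current-period quantities as weights.
ΣP(Q2 2013)·Q(Q2 2013) = 1792.97×7 + 4.62×53 + 2.49×173 + 2.78×140 + 2.62×300 + 29.32×5 = 12550.79 + 244.86 + 430.77 + 389.2 + 786 + 146.6 = 14548.22
ΣP(Q1 2013)·Q(Q2 2013) = 1313.70×7 + 4.97×53 + 1.85×173 + 3.55×140 + 2.51×300 + 20.89×5 = 9195.9 + 263.41 + 320.05 + 497 + 753 + 104.45 = 11133.81
Index = 14548.22 / 11133.81 × 100 = 130.6670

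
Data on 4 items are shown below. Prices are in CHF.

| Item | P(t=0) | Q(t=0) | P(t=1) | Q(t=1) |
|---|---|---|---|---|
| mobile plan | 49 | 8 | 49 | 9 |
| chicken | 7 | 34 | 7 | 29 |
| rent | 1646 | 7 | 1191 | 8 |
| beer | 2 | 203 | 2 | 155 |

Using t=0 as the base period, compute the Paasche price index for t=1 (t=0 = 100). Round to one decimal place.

Paasche price index uses current-period quantities as weights.
ΣP(t=1)·Q(t=1) = 49×9 + 7×29 + 1191×8 + 2×155 = 441 + 203 + 9528 + 310 = 10482
ΣP(t=0)·Q(t=1) = 49×9 + 7×29 + 1646×8 + 2×155 = 441 + 203 + 13168 + 310 = 14122
Index = 10482 / 14122 × 100 = 74.2246

74.2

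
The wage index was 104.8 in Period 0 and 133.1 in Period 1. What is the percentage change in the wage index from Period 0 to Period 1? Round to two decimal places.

27.00%

Change = (133.1 − 104.8) / 104.8 × 100
       = 28.3 / 104.8 × 100 = 27.0038%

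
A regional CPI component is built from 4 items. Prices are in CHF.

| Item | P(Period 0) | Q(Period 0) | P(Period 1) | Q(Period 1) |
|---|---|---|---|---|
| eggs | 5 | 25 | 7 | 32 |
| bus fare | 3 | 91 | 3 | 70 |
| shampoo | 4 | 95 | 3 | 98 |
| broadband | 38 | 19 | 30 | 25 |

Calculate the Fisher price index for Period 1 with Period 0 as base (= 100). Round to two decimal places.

Laspeyres component (base-period weights):
ΣP(Period 1)Q(Period 0) = 7×25 + 3×91 + 3×95 + 30×19 = 175 + 273 + 285 + 570 = 1303
ΣP(Period 0)Q(Period 0) = 5×25 + 3×91 + 4×95 + 38×19 = 125 + 273 + 380 + 722 = 1500
L = 1303 / 1500 × 100 = 86.8667
Paasche component (current-period weights):
ΣP(Period 1)Q(Period 1) = 7×32 + 3×70 + 3×98 + 30×25 = 224 + 210 + 294 + 750 = 1478
ΣP(Period 0)Q(Period 1) = 5×32 + 3×70 + 4×98 + 38×25 = 160 + 210 + 392 + 950 = 1712
P = 1478 / 1712 × 100 = 86.3318
Fisher = √(L × P) = √(86.8667 × 86.3318) = 86.5988

86.60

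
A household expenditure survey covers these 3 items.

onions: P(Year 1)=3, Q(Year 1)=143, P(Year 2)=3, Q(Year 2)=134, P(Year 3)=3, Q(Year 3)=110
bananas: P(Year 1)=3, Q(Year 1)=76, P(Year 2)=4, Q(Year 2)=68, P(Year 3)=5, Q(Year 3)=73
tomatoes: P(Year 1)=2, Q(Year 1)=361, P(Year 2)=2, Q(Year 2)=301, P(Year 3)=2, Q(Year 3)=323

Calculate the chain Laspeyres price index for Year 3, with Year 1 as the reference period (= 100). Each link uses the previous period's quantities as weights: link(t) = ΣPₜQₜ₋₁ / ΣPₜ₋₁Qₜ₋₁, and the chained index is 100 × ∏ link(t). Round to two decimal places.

111.13

Link Year 1→Year 2:
ΣP(Year 2)Q(Year 1) = 3×143 + 4×76 + 2×361 = 429 + 304 + 722 = 1455
ΣP(Year 1)Q(Year 1) = 3×143 + 3×76 + 2×361 = 429 + 228 + 722 = 1379
link = 1455/1379 = 1.055112
Link Year 2→Year 3:
ΣP(Year 3)Q(Year 2) = 3×134 + 5×68 + 2×301 = 402 + 340 + 602 = 1344
ΣP(Year 2)Q(Year 2) = 3×134 + 4×68 + 2×301 = 402 + 272 + 602 = 1276
link = 1344/1276 = 1.053292
Chained index = 100 × 1.055112 × 1.053292 = 111.1341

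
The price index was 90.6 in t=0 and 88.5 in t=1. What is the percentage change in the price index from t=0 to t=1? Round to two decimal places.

Change = (88.5 − 90.6) / 90.6 × 100
       = -2.1 / 90.6 × 100 = -2.3179%

-2.32%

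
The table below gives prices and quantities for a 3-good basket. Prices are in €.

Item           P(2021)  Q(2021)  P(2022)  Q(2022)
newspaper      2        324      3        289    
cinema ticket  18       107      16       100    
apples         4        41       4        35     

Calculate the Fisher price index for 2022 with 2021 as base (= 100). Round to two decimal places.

Laspeyres component (base-period weights):
ΣP(2022)Q(2021) = 3×324 + 16×107 + 4×41 = 972 + 1712 + 164 = 2848
ΣP(2021)Q(2021) = 2×324 + 18×107 + 4×41 = 648 + 1926 + 164 = 2738
L = 2848 / 2738 × 100 = 104.0175
Paasche component (current-period weights):
ΣP(2022)Q(2022) = 3×289 + 16×100 + 4×35 = 867 + 1600 + 140 = 2607
ΣP(2021)Q(2022) = 2×289 + 18×100 + 4×35 = 578 + 1800 + 140 = 2518
P = 2607 / 2518 × 100 = 103.5346
Fisher = √(L × P) = √(104.0175 × 103.5346) = 103.7758

103.78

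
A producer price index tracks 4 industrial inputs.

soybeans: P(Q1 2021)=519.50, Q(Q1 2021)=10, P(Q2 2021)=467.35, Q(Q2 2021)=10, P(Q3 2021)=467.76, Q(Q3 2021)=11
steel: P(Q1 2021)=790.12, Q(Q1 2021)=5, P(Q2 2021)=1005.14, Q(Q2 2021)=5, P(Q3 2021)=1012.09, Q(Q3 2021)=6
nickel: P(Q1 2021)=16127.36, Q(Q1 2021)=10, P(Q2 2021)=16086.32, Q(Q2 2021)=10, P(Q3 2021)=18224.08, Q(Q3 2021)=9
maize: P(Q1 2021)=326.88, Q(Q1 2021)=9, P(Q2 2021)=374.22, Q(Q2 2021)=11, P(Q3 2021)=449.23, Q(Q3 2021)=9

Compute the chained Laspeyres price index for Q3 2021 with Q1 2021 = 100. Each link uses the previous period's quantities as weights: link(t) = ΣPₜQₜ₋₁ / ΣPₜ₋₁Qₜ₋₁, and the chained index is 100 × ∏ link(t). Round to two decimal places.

Link Q1 2021→Q2 2021:
ΣP(Q2 2021)Q(Q1 2021) = 467.35×10 + 1005.14×5 + 16086.32×10 + 374.22×9 = 4673.5 + 5025.7 + 160863.2 + 3367.98 = 173930.38
ΣP(Q1 2021)Q(Q1 2021) = 519.50×10 + 790.12×5 + 16127.36×10 + 326.88×9 = 5195 + 3950.6 + 161273.6 + 2941.92 = 173361.12
link = 173930.38/173361.12 = 1.003284
Link Q2 2021→Q3 2021:
ΣP(Q3 2021)Q(Q2 2021) = 467.76×10 + 1012.09×5 + 18224.08×10 + 449.23×11 = 4677.6 + 5060.45 + 182240.8 + 4941.53 = 196920.38
ΣP(Q2 2021)Q(Q2 2021) = 467.35×10 + 1005.14×5 + 16086.32×10 + 374.22×11 = 4673.5 + 5025.7 + 160863.2 + 4116.42 = 174678.82
link = 196920.38/174678.82 = 1.127328
Chained index = 100 × 1.003284 × 1.127328 = 113.1030

113.10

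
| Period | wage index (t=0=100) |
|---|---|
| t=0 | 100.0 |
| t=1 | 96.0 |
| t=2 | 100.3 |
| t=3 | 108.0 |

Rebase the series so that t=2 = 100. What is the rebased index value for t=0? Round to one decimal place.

99.7

Rebased(t=0) = 100.0 / 100.3 × 100 = 99.7009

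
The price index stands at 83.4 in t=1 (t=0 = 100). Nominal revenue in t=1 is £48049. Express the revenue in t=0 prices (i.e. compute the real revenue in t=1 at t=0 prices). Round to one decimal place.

57612.7

Real = Nominal ÷ (Index/100) = 48049 ÷ (83.4/100)
     = 48049 ÷ 0.834 = 57612.7098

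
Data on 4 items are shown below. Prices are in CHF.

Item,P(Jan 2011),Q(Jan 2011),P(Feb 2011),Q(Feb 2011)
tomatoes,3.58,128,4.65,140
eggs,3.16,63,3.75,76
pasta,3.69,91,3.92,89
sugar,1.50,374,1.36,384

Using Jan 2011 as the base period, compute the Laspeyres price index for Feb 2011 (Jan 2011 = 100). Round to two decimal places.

Laspeyres price index uses base-period quantities as weights.
ΣP(Feb 2011)·Q(Jan 2011) = 4.65×128 + 3.75×63 + 3.92×91 + 1.36×374 = 595.2 + 236.25 + 356.72 + 508.64 = 1696.81
ΣP(Jan 2011)·Q(Jan 2011) = 3.58×128 + 3.16×63 + 3.69×91 + 1.50×374 = 458.24 + 199.08 + 335.79 + 561 = 1554.11
Index = 1696.81 / 1554.11 × 100 = 109.1821

109.18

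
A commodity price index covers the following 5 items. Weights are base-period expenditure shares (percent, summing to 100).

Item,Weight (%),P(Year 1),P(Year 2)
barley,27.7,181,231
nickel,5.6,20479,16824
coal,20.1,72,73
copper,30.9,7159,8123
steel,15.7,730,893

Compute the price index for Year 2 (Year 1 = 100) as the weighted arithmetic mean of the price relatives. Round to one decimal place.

114.6

barley: 27.7 × (231/181) = 27.7 × 1.276243 = 35.3519
nickel: 5.6 × (16824/20479) = 5.6 × 0.821524 = 4.6005
coal: 20.1 × (73/72) = 20.1 × 1.013889 = 20.3792
copper: 30.9 × (8123/7159) = 30.9 × 1.134656 = 35.0609
steel: 15.7 × (893/730) = 15.7 × 1.223288 = 19.2056
Index = Σ wᵢ·(p₁ᵢ/p₀ᵢ) = 35.3519 + 4.6005 + 20.3792 + 35.0609 + 19.2056 = 114.5981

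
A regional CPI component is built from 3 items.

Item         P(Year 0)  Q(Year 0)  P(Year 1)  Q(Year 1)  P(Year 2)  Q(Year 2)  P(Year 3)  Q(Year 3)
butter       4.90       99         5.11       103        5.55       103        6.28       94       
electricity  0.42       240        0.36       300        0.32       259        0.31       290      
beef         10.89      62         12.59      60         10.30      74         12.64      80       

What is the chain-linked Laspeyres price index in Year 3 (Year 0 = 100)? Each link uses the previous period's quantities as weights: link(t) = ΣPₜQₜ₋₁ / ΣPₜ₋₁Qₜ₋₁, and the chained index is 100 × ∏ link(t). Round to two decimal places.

Link Year 0→Year 1:
ΣP(Year 1)Q(Year 0) = 5.11×99 + 0.36×240 + 12.59×62 = 505.89 + 86.4 + 780.58 = 1372.87
ΣP(Year 0)Q(Year 0) = 4.90×99 + 0.42×240 + 10.89×62 = 485.1 + 100.8 + 675.18 = 1261.08
link = 1372.87/1261.08 = 1.088646
Link Year 1→Year 2:
ΣP(Year 2)Q(Year 1) = 5.55×103 + 0.32×300 + 10.30×60 = 571.65 + 96 + 618 = 1285.65
ΣP(Year 1)Q(Year 1) = 5.11×103 + 0.36×300 + 12.59×60 = 526.33 + 108 + 755.4 = 1389.73
link = 1285.65/1389.73 = 0.925108
Link Year 2→Year 3:
ΣP(Year 3)Q(Year 2) = 6.28×103 + 0.31×259 + 12.64×74 = 646.84 + 80.29 + 935.36 = 1662.49
ΣP(Year 2)Q(Year 2) = 5.55×103 + 0.32×259 + 10.30×74 = 571.65 + 82.88 + 762.2 = 1416.73
link = 1662.49/1416.73 = 1.173470
Chained index = 100 × 1.088646 × 0.925108 × 1.173470 = 118.1819

118.18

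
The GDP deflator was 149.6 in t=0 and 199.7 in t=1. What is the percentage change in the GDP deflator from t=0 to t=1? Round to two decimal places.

Change = (199.7 − 149.6) / 149.6 × 100
       = 50.1 / 149.6 × 100 = 33.4893%

33.49%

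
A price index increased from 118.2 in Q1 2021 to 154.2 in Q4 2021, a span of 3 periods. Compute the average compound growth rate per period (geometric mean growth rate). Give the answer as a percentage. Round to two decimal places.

9.27%

Growth factor = (154.2/118.2)^(1/3) = (1.304569)^(1/3) = 1.092670
Growth rate = 1.092670 − 1 = 0.092670 = 9.2670%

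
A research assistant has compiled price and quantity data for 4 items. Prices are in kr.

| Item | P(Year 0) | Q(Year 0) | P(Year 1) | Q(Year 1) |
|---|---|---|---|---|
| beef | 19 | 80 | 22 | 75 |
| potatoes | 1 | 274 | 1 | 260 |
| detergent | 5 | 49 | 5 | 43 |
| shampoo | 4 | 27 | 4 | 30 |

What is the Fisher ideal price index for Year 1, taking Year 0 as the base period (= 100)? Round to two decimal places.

Laspeyres component (base-period weights):
ΣP(Year 1)Q(Year 0) = 22×80 + 1×274 + 5×49 + 4×27 = 1760 + 274 + 245 + 108 = 2387
ΣP(Year 0)Q(Year 0) = 19×80 + 1×274 + 5×49 + 4×27 = 1520 + 274 + 245 + 108 = 2147
L = 2387 / 2147 × 100 = 111.1784
Paasche component (current-period weights):
ΣP(Year 1)Q(Year 1) = 22×75 + 1×260 + 5×43 + 4×30 = 1650 + 260 + 215 + 120 = 2245
ΣP(Year 0)Q(Year 1) = 19×75 + 1×260 + 5×43 + 4×30 = 1425 + 260 + 215 + 120 = 2020
P = 2245 / 2020 × 100 = 111.1386
Fisher = √(L × P) = √(111.1784 × 111.1386) = 111.1585

111.16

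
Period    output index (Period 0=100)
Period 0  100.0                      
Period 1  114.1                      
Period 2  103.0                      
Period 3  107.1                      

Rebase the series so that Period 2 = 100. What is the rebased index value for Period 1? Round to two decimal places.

110.78

Rebased(Period 1) = 114.1 / 103.0 × 100 = 110.7767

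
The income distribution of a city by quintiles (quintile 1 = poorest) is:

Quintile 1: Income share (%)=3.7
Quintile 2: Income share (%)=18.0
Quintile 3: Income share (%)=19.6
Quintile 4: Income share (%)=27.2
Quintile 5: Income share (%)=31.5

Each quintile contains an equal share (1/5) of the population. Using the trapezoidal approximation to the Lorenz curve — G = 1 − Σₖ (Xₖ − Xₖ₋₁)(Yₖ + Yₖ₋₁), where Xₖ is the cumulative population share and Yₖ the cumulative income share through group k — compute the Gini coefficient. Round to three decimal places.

0.259

Cumulative income shares Yₖ: 0.0370, 0.2170, 0.4130, 0.6850, 1.0000
Σ (Xₖ−Xₖ₋₁)(Yₖ+Yₖ₋₁) = (1/5)(0.0370+0.0000) + (1/5)(0.2170+0.0370) + (1/5)(0.4130+0.2170) + (1/5)(0.6850+0.4130) + (1/5)(1.0000+0.6850)
  = 0.0074 + 0.0508 + 0.1260 + 0.2196 + 0.3370 = 0.7408
G = 1 − 0.7408 = 0.2592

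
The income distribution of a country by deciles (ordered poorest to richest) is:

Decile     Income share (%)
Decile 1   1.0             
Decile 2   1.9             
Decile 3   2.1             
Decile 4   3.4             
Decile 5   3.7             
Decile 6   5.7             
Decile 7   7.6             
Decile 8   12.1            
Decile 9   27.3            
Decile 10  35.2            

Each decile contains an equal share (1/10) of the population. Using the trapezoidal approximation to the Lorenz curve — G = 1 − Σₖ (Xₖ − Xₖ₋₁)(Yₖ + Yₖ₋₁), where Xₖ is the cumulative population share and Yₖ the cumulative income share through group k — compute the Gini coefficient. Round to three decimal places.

Cumulative income shares Yₖ: 0.0100, 0.0290, 0.0500, 0.0840, 0.1210, 0.1780, 0.2540, 0.3750, 0.6480, 1.0000
Σ (Xₖ−Xₖ₋₁)(Yₖ+Yₖ₋₁) = (1/10)(0.0100+0.0000) + (1/10)(0.0290+0.0100) + (1/10)(0.0500+0.0290) + (1/10)(0.0840+0.0500) + (1/10)(0.1210+0.0840) + (1/10)(0.1780+0.1210) + (1/10)(0.2540+0.1780) + (1/10)(0.3750+0.2540) + (1/10)(0.6480+0.3750) + (1/10)(1.0000+0.6480)
  = 0.0010 + 0.0039 + 0.0079 + 0.0134 + 0.0205 + 0.0299 + 0.0432 + 0.0629 + 0.1023 + 0.1648 = 0.4498
G = 1 − 0.4498 = 0.5502

0.550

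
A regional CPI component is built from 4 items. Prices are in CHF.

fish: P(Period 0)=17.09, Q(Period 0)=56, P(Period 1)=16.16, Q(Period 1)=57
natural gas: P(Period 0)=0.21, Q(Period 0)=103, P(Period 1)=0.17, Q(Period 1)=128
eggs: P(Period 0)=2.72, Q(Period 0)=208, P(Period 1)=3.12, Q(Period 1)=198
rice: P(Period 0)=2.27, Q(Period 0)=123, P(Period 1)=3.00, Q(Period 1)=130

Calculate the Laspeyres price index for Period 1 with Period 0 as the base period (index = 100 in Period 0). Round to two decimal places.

106.40

Laspeyres price index uses base-period quantities as weights.
ΣP(Period 1)·Q(Period 0) = 16.16×56 + 0.17×103 + 3.12×208 + 3.00×123 = 904.96 + 17.51 + 648.96 + 369 = 1940.43
ΣP(Period 0)·Q(Period 0) = 17.09×56 + 0.21×103 + 2.72×208 + 2.27×123 = 957.04 + 21.63 + 565.76 + 279.21 = 1823.64
Index = 1940.43 / 1823.64 × 100 = 106.4042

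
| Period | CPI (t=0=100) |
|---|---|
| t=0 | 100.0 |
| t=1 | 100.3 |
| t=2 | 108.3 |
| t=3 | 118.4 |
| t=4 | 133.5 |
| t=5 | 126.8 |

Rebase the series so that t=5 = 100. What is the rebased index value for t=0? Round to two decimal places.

Rebased(t=0) = 100.0 / 126.8 × 100 = 78.8644

78.86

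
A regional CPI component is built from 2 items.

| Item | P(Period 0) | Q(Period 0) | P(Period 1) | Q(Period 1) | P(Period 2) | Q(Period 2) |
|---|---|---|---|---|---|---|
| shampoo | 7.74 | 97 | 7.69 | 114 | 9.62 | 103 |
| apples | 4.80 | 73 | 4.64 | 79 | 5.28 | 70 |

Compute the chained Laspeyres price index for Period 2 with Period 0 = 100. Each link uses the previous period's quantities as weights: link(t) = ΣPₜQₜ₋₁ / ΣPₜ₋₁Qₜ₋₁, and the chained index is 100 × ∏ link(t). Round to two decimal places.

Link Period 0→Period 1:
ΣP(Period 1)Q(Period 0) = 7.69×97 + 4.64×73 = 745.93 + 338.72 = 1084.65
ΣP(Period 0)Q(Period 0) = 7.74×97 + 4.80×73 = 750.78 + 350.4 = 1101.18
link = 1084.65/1101.18 = 0.984989
Link Period 1→Period 2:
ΣP(Period 2)Q(Period 1) = 9.62×114 + 5.28×79 = 1096.68 + 417.12 = 1513.8
ΣP(Period 1)Q(Period 1) = 7.69×114 + 4.64×79 = 876.66 + 366.56 = 1243.22
link = 1513.8/1243.22 = 1.217645
Chained index = 100 × 0.984989 × 1.217645 = 119.9366

119.94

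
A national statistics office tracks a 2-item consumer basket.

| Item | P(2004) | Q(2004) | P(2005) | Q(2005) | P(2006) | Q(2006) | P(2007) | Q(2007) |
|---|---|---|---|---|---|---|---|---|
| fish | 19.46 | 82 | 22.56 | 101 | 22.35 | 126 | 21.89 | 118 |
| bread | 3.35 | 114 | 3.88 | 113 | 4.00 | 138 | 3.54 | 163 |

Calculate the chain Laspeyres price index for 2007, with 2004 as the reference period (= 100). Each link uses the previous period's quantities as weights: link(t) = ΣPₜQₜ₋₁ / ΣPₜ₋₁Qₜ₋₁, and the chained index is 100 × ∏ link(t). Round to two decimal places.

Link 2004→2005:
ΣP(2005)Q(2004) = 22.56×82 + 3.88×114 = 1849.92 + 442.32 = 2292.24
ΣP(2004)Q(2004) = 19.46×82 + 3.35×114 = 1595.72 + 381.9 = 1977.62
link = 2292.24/1977.62 = 1.159090
Link 2005→2006:
ΣP(2006)Q(2005) = 22.35×101 + 4.00×113 = 2257.35 + 452 = 2709.35
ΣP(2005)Q(2005) = 22.56×101 + 3.88×113 = 2278.56 + 438.44 = 2717
link = 2709.35/2717 = 0.997184
Link 2006→2007:
ΣP(2007)Q(2006) = 21.89×126 + 3.54×138 = 2758.14 + 488.52 = 3246.66
ΣP(2006)Q(2006) = 22.35×126 + 4.00×138 = 2816.1 + 552 = 3368.1
link = 3246.66/3368.1 = 0.963944
Chained index = 100 × 1.159090 × 0.997184 × 0.963944 = 111.4152

111.42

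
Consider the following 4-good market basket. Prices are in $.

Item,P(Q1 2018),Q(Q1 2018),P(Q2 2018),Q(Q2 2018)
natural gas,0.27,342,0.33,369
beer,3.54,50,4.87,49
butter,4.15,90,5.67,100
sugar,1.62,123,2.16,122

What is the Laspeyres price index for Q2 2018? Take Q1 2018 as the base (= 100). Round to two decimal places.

Laspeyres price index uses base-period quantities as weights.
ΣP(Q2 2018)·Q(Q1 2018) = 0.33×342 + 4.87×50 + 5.67×90 + 2.16×123 = 112.86 + 243.5 + 510.3 + 265.68 = 1132.34
ΣP(Q1 2018)·Q(Q1 2018) = 0.27×342 + 3.54×50 + 4.15×90 + 1.62×123 = 92.34 + 177 + 373.5 + 199.26 = 842.1
Index = 1132.34 / 842.1 × 100 = 134.4662

134.47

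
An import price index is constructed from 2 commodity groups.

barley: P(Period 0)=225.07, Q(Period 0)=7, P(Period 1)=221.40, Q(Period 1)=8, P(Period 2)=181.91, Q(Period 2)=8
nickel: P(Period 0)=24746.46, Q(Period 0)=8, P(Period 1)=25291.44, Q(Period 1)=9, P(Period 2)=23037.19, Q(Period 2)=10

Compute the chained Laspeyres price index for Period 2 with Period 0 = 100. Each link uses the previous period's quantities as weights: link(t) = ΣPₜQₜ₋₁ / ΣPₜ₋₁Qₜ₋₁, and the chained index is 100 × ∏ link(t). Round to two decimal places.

Link Period 0→Period 1:
ΣP(Period 1)Q(Period 0) = 221.40×7 + 25291.44×8 = 1549.8 + 202331.52 = 203881.32
ΣP(Period 0)Q(Period 0) = 225.07×7 + 24746.46×8 = 1575.49 + 197971.68 = 199547.17
link = 203881.32/199547.17 = 1.021720
Link Period 1→Period 2:
ΣP(Period 2)Q(Period 1) = 181.91×8 + 23037.19×9 = 1455.28 + 207334.71 = 208789.99
ΣP(Period 1)Q(Period 1) = 221.40×8 + 25291.44×9 = 1771.2 + 227622.96 = 229394.16
link = 208789.99/229394.16 = 0.910180
Chained index = 100 × 1.021720 × 0.910180 = 92.9949

92.99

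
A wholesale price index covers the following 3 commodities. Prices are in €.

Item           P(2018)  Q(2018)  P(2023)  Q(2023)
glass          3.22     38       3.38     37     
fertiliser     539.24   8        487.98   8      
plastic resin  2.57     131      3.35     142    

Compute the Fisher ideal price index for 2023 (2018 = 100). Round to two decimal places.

93.78

Laspeyres component (base-period weights):
ΣP(2023)Q(2018) = 3.38×38 + 487.98×8 + 3.35×131 = 128.44 + 3903.84 + 438.85 = 4471.13
ΣP(2018)Q(2018) = 3.22×38 + 539.24×8 + 2.57×131 = 122.36 + 4313.92 + 336.67 = 4772.95
L = 4471.13 / 4772.95 × 100 = 93.6764
Paasche component (current-period weights):
ΣP(2023)Q(2023) = 3.38×37 + 487.98×8 + 3.35×142 = 125.06 + 3903.84 + 475.7 = 4504.6
ΣP(2018)Q(2023) = 3.22×37 + 539.24×8 + 2.57×142 = 119.14 + 4313.92 + 364.94 = 4798
P = 4504.6 / 4798 × 100 = 93.8850
Fisher = √(L × P) = √(93.6764 × 93.8850) = 93.7806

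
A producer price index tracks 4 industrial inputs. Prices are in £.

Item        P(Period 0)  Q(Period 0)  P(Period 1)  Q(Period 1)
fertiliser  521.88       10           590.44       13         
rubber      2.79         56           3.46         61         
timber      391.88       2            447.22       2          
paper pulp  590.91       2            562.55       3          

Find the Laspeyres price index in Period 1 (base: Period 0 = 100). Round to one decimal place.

Laspeyres price index uses base-period quantities as weights.
ΣP(Period 1)·Q(Period 0) = 590.44×10 + 3.46×56 + 447.22×2 + 562.55×2 = 5904.4 + 193.76 + 894.44 + 1125.1 = 8117.7
ΣP(Period 0)·Q(Period 0) = 521.88×10 + 2.79×56 + 391.88×2 + 590.91×2 = 5218.8 + 156.24 + 783.76 + 1181.82 = 7340.62
Index = 8117.7 / 7340.62 × 100 = 110.5860

110.6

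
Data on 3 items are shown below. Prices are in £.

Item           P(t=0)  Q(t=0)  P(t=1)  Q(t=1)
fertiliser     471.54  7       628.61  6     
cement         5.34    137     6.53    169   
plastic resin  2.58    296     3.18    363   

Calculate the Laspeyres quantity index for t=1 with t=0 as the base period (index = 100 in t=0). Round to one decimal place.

Laspeyres quantity index uses base-period prices as weights.
ΣP(t=0)·Q(t=1) = 471.54×6 + 5.34×169 + 2.58×363 = 2829.24 + 902.46 + 936.54 = 4668.24
ΣP(t=0)·Q(t=0) = 471.54×7 + 5.34×137 + 2.58×296 = 3300.78 + 731.58 + 763.68 = 4796.04
Index = 4668.24 / 4796.04 × 100 = 97.3353

97.3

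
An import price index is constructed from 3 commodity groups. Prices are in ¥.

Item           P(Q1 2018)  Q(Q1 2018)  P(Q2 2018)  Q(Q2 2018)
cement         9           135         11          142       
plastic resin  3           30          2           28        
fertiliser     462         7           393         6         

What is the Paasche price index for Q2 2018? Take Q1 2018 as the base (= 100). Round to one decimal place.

Paasche price index uses current-period quantities as weights.
ΣP(Q2 2018)·Q(Q2 2018) = 11×142 + 2×28 + 393×6 = 1562 + 56 + 2358 = 3976
ΣP(Q1 2018)·Q(Q2 2018) = 9×142 + 3×28 + 462×6 = 1278 + 84 + 2772 = 4134
Index = 3976 / 4134 × 100 = 96.1780

96.2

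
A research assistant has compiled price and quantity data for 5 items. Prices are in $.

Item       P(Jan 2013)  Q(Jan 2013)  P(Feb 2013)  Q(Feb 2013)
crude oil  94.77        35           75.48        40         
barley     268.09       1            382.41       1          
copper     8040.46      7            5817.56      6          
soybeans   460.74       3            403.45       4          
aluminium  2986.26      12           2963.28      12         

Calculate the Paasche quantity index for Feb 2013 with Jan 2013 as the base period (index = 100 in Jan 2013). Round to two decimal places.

93.74

Paasche quantity index uses current-period prices as weights.
ΣP(Feb 2013)·Q(Feb 2013) = 75.48×40 + 382.41×1 + 5817.56×6 + 403.45×4 + 2963.28×12 = 3019.2 + 382.41 + 34905.36 + 1613.8 + 35559.36 = 75480.13
ΣP(Feb 2013)·Q(Jan 2013) = 75.48×35 + 382.41×1 + 5817.56×7 + 403.45×3 + 2963.28×12 = 2641.8 + 382.41 + 40722.92 + 1210.35 + 35559.36 = 80516.84
Index = 75480.13 / 80516.84 × 100 = 93.7445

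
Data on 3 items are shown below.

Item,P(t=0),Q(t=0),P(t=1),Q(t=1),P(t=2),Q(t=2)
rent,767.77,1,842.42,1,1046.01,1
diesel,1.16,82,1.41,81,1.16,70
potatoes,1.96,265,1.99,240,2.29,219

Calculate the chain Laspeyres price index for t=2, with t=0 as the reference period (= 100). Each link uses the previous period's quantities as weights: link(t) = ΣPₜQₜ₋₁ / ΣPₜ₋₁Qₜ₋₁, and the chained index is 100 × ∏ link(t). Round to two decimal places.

126.59

Link t=0→t=1:
ΣP(t=1)Q(t=0) = 842.42×1 + 1.41×82 + 1.99×265 = 842.42 + 115.62 + 527.35 = 1485.39
ΣP(t=0)Q(t=0) = 767.77×1 + 1.16×82 + 1.96×265 = 767.77 + 95.12 + 519.4 = 1382.29
link = 1485.39/1382.29 = 1.074586
Link t=1→t=2:
ΣP(t=2)Q(t=1) = 1046.01×1 + 1.16×81 + 2.29×240 = 1046.01 + 93.96 + 549.6 = 1689.57
ΣP(t=1)Q(t=1) = 842.42×1 + 1.41×81 + 1.99×240 = 842.42 + 114.21 + 477.6 = 1434.23
link = 1689.57/1434.23 = 1.178033
Chained index = 100 × 1.074586 × 1.178033 = 126.5898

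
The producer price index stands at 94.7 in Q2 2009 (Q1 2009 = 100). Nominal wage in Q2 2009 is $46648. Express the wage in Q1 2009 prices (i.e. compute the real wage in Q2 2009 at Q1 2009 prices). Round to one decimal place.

Real = Nominal ÷ (Index/100) = 46648 ÷ (94.7/100)
     = 46648 ÷ 0.947 = 49258.7117

49258.7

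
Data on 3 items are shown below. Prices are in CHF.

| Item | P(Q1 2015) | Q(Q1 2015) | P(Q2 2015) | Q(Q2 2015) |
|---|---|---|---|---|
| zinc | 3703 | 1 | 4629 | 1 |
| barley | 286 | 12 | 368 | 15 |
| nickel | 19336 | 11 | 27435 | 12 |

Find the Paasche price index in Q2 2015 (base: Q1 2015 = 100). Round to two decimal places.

Paasche price index uses current-period quantities as weights.
ΣP(Q2 2015)·Q(Q2 2015) = 4629×1 + 368×15 + 27435×12 = 4629 + 5520 + 329220 = 339369
ΣP(Q1 2015)·Q(Q2 2015) = 3703×1 + 286×15 + 19336×12 = 3703 + 4290 + 232032 = 240025
Index = 339369 / 240025 × 100 = 141.3890

141.39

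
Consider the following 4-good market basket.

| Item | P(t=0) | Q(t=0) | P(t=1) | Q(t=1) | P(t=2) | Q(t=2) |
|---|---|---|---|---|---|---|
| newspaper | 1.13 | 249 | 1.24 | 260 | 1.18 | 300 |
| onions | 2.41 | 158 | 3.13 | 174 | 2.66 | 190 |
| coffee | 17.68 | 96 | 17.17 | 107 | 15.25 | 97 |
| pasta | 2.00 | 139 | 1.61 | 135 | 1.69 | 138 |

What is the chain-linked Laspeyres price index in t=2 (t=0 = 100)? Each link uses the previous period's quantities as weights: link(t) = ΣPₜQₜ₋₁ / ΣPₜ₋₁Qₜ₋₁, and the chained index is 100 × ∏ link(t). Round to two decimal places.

Link t=0→t=1:
ΣP(t=1)Q(t=0) = 1.24×249 + 3.13×158 + 17.17×96 + 1.61×139 = 308.76 + 494.54 + 1648.32 + 223.79 = 2675.41
ΣP(t=0)Q(t=0) = 1.13×249 + 2.41×158 + 17.68×96 + 2.00×139 = 281.37 + 380.78 + 1697.28 + 278 = 2637.43
link = 2675.41/2637.43 = 1.014400
Link t=1→t=2:
ΣP(t=2)Q(t=1) = 1.18×260 + 2.66×174 + 15.25×107 + 1.69×135 = 306.8 + 462.84 + 1631.75 + 228.15 = 2629.54
ΣP(t=1)Q(t=1) = 1.24×260 + 3.13×174 + 17.17×107 + 1.61×135 = 322.4 + 544.62 + 1837.19 + 217.35 = 2921.56
link = 2629.54/2921.56 = 0.900047
Chained index = 100 × 1.014400 × 0.900047 = 91.3008

91.30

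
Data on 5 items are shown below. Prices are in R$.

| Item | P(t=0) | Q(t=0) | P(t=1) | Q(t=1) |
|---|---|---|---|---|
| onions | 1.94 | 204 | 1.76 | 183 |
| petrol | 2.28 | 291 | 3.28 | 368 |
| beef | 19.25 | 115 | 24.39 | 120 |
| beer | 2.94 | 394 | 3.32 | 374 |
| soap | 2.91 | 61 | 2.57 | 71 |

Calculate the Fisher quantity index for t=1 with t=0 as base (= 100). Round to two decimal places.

104.84

Laspeyres component (base-period weights):
ΣP(t=0)Q(t=1) = 1.94×183 + 2.28×368 + 19.25×120 + 2.94×374 + 2.91×71 = 355.02 + 839.04 + 2310 + 1099.56 + 206.61 = 4810.23
ΣP(t=0)Q(t=0) = 1.94×204 + 2.28×291 + 19.25×115 + 2.94×394 + 2.91×61 = 395.76 + 663.48 + 2213.75 + 1158.36 + 177.51 = 4608.86
L = 4810.23 / 4608.86 × 100 = 104.3692
Paasche component (current-period weights):
ΣP(t=1)Q(t=1) = 1.76×183 + 3.28×368 + 24.39×120 + 3.32×374 + 2.57×71 = 322.08 + 1207.04 + 2926.8 + 1241.68 + 182.47 = 5880.07
ΣP(t=1)Q(t=0) = 1.76×204 + 3.28×291 + 24.39×115 + 3.32×394 + 2.57×61 = 359.04 + 954.48 + 2804.85 + 1308.08 + 156.77 = 5583.22
P = 5880.07 / 5583.22 × 100 = 105.3168
Fisher = √(L × P) = √(104.3692 × 105.3168) = 104.8419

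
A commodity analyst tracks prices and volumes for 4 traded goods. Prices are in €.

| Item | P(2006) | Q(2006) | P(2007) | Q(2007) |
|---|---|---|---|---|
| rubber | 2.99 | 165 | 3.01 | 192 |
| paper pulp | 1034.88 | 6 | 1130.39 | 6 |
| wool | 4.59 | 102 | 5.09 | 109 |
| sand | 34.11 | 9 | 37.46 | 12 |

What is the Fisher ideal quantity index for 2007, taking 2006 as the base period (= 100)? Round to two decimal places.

Laspeyres component (base-period weights):
ΣP(2006)Q(2007) = 2.99×192 + 1034.88×6 + 4.59×109 + 34.11×12 = 574.08 + 6209.28 + 500.31 + 409.32 = 7692.99
ΣP(2006)Q(2006) = 2.99×165 + 1034.88×6 + 4.59×102 + 34.11×9 = 493.35 + 6209.28 + 468.18 + 306.99 = 7477.8
L = 7692.99 / 7477.8 × 100 = 102.8777
Paasche component (current-period weights):
ΣP(2007)Q(2007) = 3.01×192 + 1130.39×6 + 5.09×109 + 37.46×12 = 577.92 + 6782.34 + 554.81 + 449.52 = 8364.59
ΣP(2007)Q(2006) = 3.01×165 + 1130.39×6 + 5.09×102 + 37.46×9 = 496.65 + 6782.34 + 519.18 + 337.14 = 8135.31
P = 8364.59 / 8135.31 × 100 = 102.8183
Fisher = √(L × P) = √(102.8777 × 102.8183) = 102.8480

102.85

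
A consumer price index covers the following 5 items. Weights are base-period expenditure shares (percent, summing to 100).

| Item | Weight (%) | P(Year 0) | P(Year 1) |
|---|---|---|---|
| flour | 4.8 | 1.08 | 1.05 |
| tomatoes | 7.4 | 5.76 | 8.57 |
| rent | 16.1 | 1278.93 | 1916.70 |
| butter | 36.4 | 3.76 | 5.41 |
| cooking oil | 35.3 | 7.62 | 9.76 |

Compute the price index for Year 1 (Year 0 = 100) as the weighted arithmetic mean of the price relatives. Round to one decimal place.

flour: 4.8 × (1.05/1.08) = 4.8 × 0.972222 = 4.6667
tomatoes: 7.4 × (8.57/5.76) = 7.4 × 1.487847 = 11.0101
rent: 16.1 × (1916.70/1278.93) = 16.1 × 1.498675 = 24.1287
butter: 36.4 × (5.41/3.76) = 36.4 × 1.438830 = 52.3734
cooking oil: 35.3 × (9.76/7.62) = 35.3 × 1.280840 = 45.2136
Index = Σ wᵢ·(p₁ᵢ/p₀ᵢ) = 4.6667 + 11.0101 + 24.1287 + 52.3734 + 45.2136 = 137.3925

137.4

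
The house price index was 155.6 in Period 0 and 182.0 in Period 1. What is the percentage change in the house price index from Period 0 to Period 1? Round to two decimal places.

Change = (182.0 − 155.6) / 155.6 × 100
       = 26.4 / 155.6 × 100 = 16.9666%

16.97%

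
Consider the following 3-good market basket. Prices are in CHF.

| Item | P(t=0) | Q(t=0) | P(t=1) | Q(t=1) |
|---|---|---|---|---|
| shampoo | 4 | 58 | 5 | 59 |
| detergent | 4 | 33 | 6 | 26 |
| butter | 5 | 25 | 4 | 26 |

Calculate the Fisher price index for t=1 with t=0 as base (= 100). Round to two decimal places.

Laspeyres component (base-period weights):
ΣP(t=1)Q(t=0) = 5×58 + 6×33 + 4×25 = 290 + 198 + 100 = 588
ΣP(t=0)Q(t=0) = 4×58 + 4×33 + 5×25 = 232 + 132 + 125 = 489
L = 588 / 489 × 100 = 120.2454
Paasche component (current-period weights):
ΣP(t=1)Q(t=1) = 5×59 + 6×26 + 4×26 = 295 + 156 + 104 = 555
ΣP(t=0)Q(t=1) = 4×59 + 4×26 + 5×26 = 236 + 104 + 130 = 470
P = 555 / 470 × 100 = 118.0851
Fisher = √(L × P) = √(120.2454 × 118.0851) = 119.1604

119.16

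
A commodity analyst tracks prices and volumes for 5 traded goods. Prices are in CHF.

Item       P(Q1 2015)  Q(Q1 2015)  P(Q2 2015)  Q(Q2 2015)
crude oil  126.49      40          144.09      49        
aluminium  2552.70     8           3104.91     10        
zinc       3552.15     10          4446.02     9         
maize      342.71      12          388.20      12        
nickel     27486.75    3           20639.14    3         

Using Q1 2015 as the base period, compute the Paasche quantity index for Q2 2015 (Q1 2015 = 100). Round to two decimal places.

102.16

Paasche quantity index uses current-period prices as weights.
ΣP(Q2 2015)·Q(Q2 2015) = 144.09×49 + 3104.91×10 + 4446.02×9 + 388.20×12 + 20639.14×3 = 7060.41 + 31049.1 + 40014.18 + 4658.4 + 61917.42 = 144699.51
ΣP(Q2 2015)·Q(Q1 2015) = 144.09×40 + 3104.91×8 + 4446.02×10 + 388.20×12 + 20639.14×3 = 5763.6 + 24839.28 + 44460.2 + 4658.4 + 61917.42 = 141638.9
Index = 144699.51 / 141638.9 × 100 = 102.1609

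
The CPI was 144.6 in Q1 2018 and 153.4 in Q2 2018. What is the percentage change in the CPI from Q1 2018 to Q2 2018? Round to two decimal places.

Change = (153.4 − 144.6) / 144.6 × 100
       = 8.8 / 144.6 × 100 = 6.0858%

6.09%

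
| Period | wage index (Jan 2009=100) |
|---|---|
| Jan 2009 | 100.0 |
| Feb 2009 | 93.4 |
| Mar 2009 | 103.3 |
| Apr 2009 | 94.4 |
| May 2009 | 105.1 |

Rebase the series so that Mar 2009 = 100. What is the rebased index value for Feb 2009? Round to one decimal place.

Rebased(Feb 2009) = 93.4 / 103.3 × 100 = 90.4163

90.4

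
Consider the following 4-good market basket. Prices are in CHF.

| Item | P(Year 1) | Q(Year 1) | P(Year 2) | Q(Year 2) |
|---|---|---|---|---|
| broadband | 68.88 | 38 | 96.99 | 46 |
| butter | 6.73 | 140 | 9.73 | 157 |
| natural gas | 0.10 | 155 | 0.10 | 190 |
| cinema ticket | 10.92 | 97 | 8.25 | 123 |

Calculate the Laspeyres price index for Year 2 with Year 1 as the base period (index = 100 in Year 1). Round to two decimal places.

Laspeyres price index uses base-period quantities as weights.
ΣP(Year 2)·Q(Year 1) = 96.99×38 + 9.73×140 + 0.10×155 + 8.25×97 = 3685.62 + 1362.2 + 15.5 + 800.25 = 5863.57
ΣP(Year 1)·Q(Year 1) = 68.88×38 + 6.73×140 + 0.10×155 + 10.92×97 = 2617.44 + 942.2 + 15.5 + 1059.24 = 4634.38
Index = 5863.57 / 4634.38 × 100 = 126.5233

126.52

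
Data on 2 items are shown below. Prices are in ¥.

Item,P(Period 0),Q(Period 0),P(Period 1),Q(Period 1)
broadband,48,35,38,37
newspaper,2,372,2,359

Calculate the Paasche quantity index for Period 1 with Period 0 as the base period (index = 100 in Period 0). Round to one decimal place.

Paasche quantity index uses current-period prices as weights.
ΣP(Period 1)·Q(Period 1) = 38×37 + 2×359 = 1406 + 718 = 2124
ΣP(Period 1)·Q(Period 0) = 38×35 + 2×372 = 1330 + 744 = 2074
Index = 2124 / 2074 × 100 = 102.4108

102.4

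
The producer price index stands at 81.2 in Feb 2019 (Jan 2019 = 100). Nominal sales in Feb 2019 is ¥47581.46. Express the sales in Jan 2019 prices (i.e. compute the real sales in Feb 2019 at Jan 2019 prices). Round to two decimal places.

58597.86

Real = Nominal ÷ (Index/100) = 47581.46 ÷ (81.2/100)
     = 47581.46 ÷ 0.812 = 58597.8571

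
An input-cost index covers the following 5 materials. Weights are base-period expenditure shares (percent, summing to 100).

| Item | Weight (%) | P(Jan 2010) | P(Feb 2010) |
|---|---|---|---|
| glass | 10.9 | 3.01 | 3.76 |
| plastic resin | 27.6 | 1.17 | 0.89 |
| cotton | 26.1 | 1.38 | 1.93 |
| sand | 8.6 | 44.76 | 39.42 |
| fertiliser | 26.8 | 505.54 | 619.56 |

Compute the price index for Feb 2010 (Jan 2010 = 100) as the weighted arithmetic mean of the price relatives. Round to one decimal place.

glass: 10.9 × (3.76/3.01) = 10.9 × 1.249169 = 13.6159
plastic resin: 27.6 × (0.89/1.17) = 27.6 × 0.760684 = 20.9949
cotton: 26.1 × (1.93/1.38) = 26.1 × 1.398551 = 36.5022
sand: 8.6 × (39.42/44.76) = 8.6 × 0.880697 = 7.5740
fertiliser: 26.8 × (619.56/505.54) = 26.8 × 1.225541 = 32.8445
Index = Σ wᵢ·(p₁ᵢ/p₀ᵢ) = 13.6159 + 20.9949 + 36.5022 + 7.5740 + 32.8445 = 111.5315

111.5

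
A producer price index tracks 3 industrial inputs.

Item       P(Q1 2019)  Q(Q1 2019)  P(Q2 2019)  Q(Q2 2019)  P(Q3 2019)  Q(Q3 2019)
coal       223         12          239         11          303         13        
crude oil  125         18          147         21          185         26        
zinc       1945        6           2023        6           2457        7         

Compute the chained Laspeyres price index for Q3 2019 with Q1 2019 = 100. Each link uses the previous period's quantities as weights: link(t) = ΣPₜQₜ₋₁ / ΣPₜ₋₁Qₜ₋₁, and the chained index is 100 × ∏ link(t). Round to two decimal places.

Link Q1 2019→Q2 2019:
ΣP(Q2 2019)Q(Q1 2019) = 239×12 + 147×18 + 2023×6 = 2868 + 2646 + 12138 = 17652
ΣP(Q1 2019)Q(Q1 2019) = 223×12 + 125×18 + 1945×6 = 2676 + 2250 + 11670 = 16596
link = 17652/16596 = 1.063630
Link Q2 2019→Q3 2019:
ΣP(Q3 2019)Q(Q2 2019) = 303×11 + 185×21 + 2457×6 = 3333 + 3885 + 14742 = 21960
ΣP(Q2 2019)Q(Q2 2019) = 239×11 + 147×21 + 2023×6 = 2629 + 3087 + 12138 = 17854
link = 21960/17854 = 1.229976
Chained index = 100 × 1.063630 × 1.229976 = 130.8240

130.82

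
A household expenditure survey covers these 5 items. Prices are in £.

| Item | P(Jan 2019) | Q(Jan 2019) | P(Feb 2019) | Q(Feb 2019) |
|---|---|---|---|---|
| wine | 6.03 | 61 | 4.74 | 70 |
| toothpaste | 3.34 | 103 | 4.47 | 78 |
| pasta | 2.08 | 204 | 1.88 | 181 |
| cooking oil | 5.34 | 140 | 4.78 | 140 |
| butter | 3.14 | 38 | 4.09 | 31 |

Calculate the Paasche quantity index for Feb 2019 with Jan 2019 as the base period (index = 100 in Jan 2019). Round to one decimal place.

Paasche quantity index uses current-period prices as weights.
ΣP(Feb 2019)·Q(Feb 2019) = 4.74×70 + 4.47×78 + 1.88×181 + 4.78×140 + 4.09×31 = 331.8 + 348.66 + 340.28 + 669.2 + 126.79 = 1816.73
ΣP(Feb 2019)·Q(Jan 2019) = 4.74×61 + 4.47×103 + 1.88×204 + 4.78×140 + 4.09×38 = 289.14 + 460.41 + 383.52 + 669.2 + 155.42 = 1957.69
Index = 1816.73 / 1957.69 × 100 = 92.7997

92.8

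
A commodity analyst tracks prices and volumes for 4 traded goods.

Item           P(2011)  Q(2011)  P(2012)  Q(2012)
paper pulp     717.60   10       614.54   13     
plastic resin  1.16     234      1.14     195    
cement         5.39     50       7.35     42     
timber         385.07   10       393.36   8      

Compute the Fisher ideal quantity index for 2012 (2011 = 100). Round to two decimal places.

Laspeyres component (base-period weights):
ΣP(2011)Q(2012) = 717.60×13 + 1.16×195 + 5.39×42 + 385.07×8 = 9328.8 + 226.2 + 226.38 + 3080.56 = 12861.94
ΣP(2011)Q(2011) = 717.60×10 + 1.16×234 + 5.39×50 + 385.07×10 = 7176 + 271.44 + 269.5 + 3850.7 = 11567.64
L = 12861.94 / 11567.64 × 100 = 111.1890
Paasche component (current-period weights):
ΣP(2012)Q(2012) = 614.54×13 + 1.14×195 + 7.35×42 + 393.36×8 = 7989.02 + 222.3 + 308.7 + 3146.88 = 11666.9
ΣP(2012)Q(2011) = 614.54×10 + 1.14×234 + 7.35×50 + 393.36×10 = 6145.4 + 266.76 + 367.5 + 3933.6 = 10713.26
P = 11666.9 / 10713.26 × 100 = 108.9015
Fisher = √(L × P) = √(111.1890 × 108.9015) = 110.0393

110.04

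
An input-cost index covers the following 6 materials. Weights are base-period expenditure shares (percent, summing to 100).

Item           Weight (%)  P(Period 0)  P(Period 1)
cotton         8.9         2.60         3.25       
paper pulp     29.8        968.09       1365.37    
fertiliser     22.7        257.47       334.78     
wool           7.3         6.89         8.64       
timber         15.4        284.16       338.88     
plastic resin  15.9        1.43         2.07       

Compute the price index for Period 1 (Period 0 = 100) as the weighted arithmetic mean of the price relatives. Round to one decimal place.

cotton: 8.9 × (3.25/2.60) = 8.9 × 1.250000 = 11.1250
paper pulp: 29.8 × (1365.37/968.09) = 29.8 × 1.410375 = 42.0292
fertiliser: 22.7 × (334.78/257.47) = 22.7 × 1.300268 = 29.5161
wool: 7.3 × (8.64/6.89) = 7.3 × 1.253991 = 9.1541
timber: 15.4 × (338.88/284.16) = 15.4 × 1.192568 = 18.3655
plastic resin: 15.9 × (2.07/1.43) = 15.9 × 1.447552 = 23.0161
Index = Σ wᵢ·(p₁ᵢ/p₀ᵢ) = 11.1250 + 42.0292 + 29.5161 + 9.1541 + 18.3655 + 23.0161 = 133.2060

133.2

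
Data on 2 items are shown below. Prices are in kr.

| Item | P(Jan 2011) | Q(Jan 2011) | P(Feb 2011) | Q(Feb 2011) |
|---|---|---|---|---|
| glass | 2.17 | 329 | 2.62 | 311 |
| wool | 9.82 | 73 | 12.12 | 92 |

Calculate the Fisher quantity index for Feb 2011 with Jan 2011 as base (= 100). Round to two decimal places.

Laspeyres component (base-period weights):
ΣP(Jan 2011)Q(Feb 2011) = 2.17×311 + 9.82×92 = 674.87 + 903.44 = 1578.31
ΣP(Jan 2011)Q(Jan 2011) = 2.17×329 + 9.82×73 = 713.93 + 716.86 = 1430.79
L = 1578.31 / 1430.79 × 100 = 110.3104
Paasche component (current-period weights):
ΣP(Feb 2011)Q(Feb 2011) = 2.62×311 + 12.12×92 = 814.82 + 1115.04 = 1929.86
ΣP(Feb 2011)Q(Jan 2011) = 2.62×329 + 12.12×73 = 861.98 + 884.76 = 1746.74
P = 1929.86 / 1746.74 × 100 = 110.4835
Fisher = √(L × P) = √(110.3104 × 110.4835) = 110.3969

110.40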